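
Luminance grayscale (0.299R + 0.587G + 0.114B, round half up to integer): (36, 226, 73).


Gray = 0.299×R + 0.587×G + 0.114×B
Gray = 0.299×36 + 0.587×226 + 0.114×73
Gray = 10.764 + 132.662 + 8.322
Gray = 151.748 → round half up → 152
Gray = 152


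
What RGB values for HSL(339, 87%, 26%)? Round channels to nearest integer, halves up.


H=339°, S=0.87, L=0.26
C = (1-|2L-1|)×S = (1-|-0.48|)×0.87 = 0.4524
H' = H/60 = 339/60 ≈ 5.6500; X = C×(1-|H' mod 2 - 1|) = 0.15834
m = L - C/2 = 0.26 - 0.2262 = 0.0338
Sector ⌊H'⌋ = 5 → (R',G',B') = (0.4524, 0.0, 0.15834)
RGB = ((R'+m)×255, (G'+m)×255, (B'+m)×255) = (123.981, 8.619, 48.9957)
Round half up → RGB(124, 9, 49)


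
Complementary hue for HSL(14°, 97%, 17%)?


Complement = opposite side of color wheel = hue + 180°
H' = (14 + 180) mod 360 = 194°
S and L unchanged.
= HSL(194°, 97%, 17%)


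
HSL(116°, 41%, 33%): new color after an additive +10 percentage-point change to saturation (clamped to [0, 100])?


Original S = 41%
Adjustment = +10 percentage points
New S = 41 + (10) = 51
Clamp to [0, 100] → 51
= HSL(116°, 51%, 33%)


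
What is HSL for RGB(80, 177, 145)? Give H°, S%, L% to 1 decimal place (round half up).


Normalize: R'=80/255≈0.3137, G'=177/255≈0.6941, B'=145/255≈0.5686
Max=177/255, Min=80/255, Δ=Max-Min=97/255
L = (Max+Min)/2 = (177+80)/510 = 257/510 = 0.50392… → L = 50.4%
L > 0.5 → S = Δ/(2-Max-Min) = 97/(510-177-80) = 97/253 = 0.38339… → S = 38.3%
(the 1/255 factors cancel in S and H, so raw channel differences can be used)
Max is G' → H = 60 × ((B-R)/Δ + 2) = 60 × ((145-80)/97 + 2)
  65/97 + 2 = 0.6701… + 2 = 2.6701…
  H = 60 × 2.6701… = 160.206…° → H = 160.2°
= HSL(160.2°, 38.3%, 50.4%)


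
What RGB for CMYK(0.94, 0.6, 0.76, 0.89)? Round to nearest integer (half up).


R = 255 × (1-C) × (1-K) = 255 × 0.06 × 0.11 = 1.683 → 2
G = 255 × (1-M) × (1-K) = 255 × 0.40 × 0.11 = 11.22 → 11
B = 255 × (1-Y) × (1-K) = 255 × 0.24 × 0.11 = 6.732 → 7
= RGB(2, 11, 7)


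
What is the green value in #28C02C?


Color: #28C02C
R = 28 = 40
G = C0 = 192
B = 2C = 44
Green = 192


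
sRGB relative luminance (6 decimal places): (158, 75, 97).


Linearize each channel (sRGB transfer function): c = v/255; c_lin = c/12.92 if c ≤ 0.04045, else ((c+0.055)/1.055)^2.4
  R: 158/255 ≈ 0.619608 > 0.04045 → ((0.619608+0.055)/1.055)^2.4 ≈ 0.341914
  G: 75/255 ≈ 0.294118 > 0.04045 → ((0.294118+0.055)/1.055)^2.4 ≈ 0.070360
  B: 97/255 ≈ 0.380392 > 0.04045 → ((0.380392+0.055)/1.055)^2.4 ≈ 0.119538
R_lin = 0.341914, G_lin = 0.070360, B_lin = 0.119538
L = 0.2126×R + 0.7152×G + 0.0722×B
L = 0.2126×0.341914 + 0.7152×0.070360 + 0.0722×0.119538
L ≈ 0.131643


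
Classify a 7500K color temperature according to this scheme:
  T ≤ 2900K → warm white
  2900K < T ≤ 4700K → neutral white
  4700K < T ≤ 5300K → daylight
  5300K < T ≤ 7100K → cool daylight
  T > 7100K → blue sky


Temperature: 7500K
7500K > 7100K → blue sky
Classification: blue sky


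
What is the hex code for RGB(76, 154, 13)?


R = 76 → 4C (hex)
G = 154 → 9A (hex)
B = 13 → 0D (hex)
Hex = #4C9A0D


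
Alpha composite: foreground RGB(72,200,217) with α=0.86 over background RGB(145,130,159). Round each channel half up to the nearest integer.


C = α×F + (1-α)×B, with 1-α = 0.14
R: 0.86×72 + 0.14×145 = 61.92 + 20.30 = 82.22 → 82
G: 0.86×200 + 0.14×130 = 172.00 + 18.20 = 190.20 → 190
B: 0.86×217 + 0.14×159 = 186.62 + 22.26 = 208.88 → 209
= RGB(82, 190, 209)


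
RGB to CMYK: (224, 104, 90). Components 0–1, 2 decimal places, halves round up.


R'=224/255≈0.8784, G'=104/255≈0.4078, B'=90/255≈0.3529
K = 1 - max(R',G',B') = 1 - 224/255 = 31/255 = 0.12156… → 0.12
(1-R'-K)/(1-K) simplifies to (max-R)/max with max = 224:
C = (224-224)/224 = 0/224 = 0 → 0.00
M = (224-104)/224 = 120/224 = 0.53571… → 0.54
Y = (224-90)/224 = 134/224 = 0.59821… → 0.60
= CMYK(0.00, 0.54, 0.60, 0.12)


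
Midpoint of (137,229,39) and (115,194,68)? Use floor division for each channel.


Midpoint: each channel = ⌊(C₁+C₂)/2⌋
R: ⌊(137+115)/2⌋ = 126
G: ⌊(229+194)/2⌋ = 211
B: ⌊(39+68)/2⌋ = 53
= RGB(126, 211, 53)


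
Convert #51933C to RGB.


51 → 81 (R)
93 → 147 (G)
3C → 60 (B)
= RGB(81, 147, 60)


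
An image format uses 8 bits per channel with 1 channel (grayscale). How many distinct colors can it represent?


Total bits = 8 bits/channel × 1 channels = 8 bits
Distinct colors = 2^8
= 256 colors


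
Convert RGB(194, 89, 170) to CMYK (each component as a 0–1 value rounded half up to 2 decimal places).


R'=194/255≈0.7608, G'=89/255≈0.3490, B'=170/255≈0.6667
K = 1 - max(R',G',B') = 1 - 194/255 = 61/255 = 0.23921… → 0.24
(1-R'-K)/(1-K) simplifies to (max-R)/max with max = 194:
C = (194-194)/194 = 0/194 = 0 → 0.00
M = (194-89)/194 = 105/194 = 0.54123… → 0.54
Y = (194-170)/194 = 24/194 = 0.12371… → 0.12
= CMYK(0.00, 0.54, 0.12, 0.24)


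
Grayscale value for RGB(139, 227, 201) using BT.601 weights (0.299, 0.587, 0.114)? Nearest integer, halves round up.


Gray = 0.299×R + 0.587×G + 0.114×B
Gray = 0.299×139 + 0.587×227 + 0.114×201
Gray = 41.561 + 133.249 + 22.914
Gray = 197.724 → round half up → 198
Gray = 198


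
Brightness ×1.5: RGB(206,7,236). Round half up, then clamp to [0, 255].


Multiply each channel by 1.5, round half up, clamp to [0, 255]
R: 206×1.5 = 309 → clamp → 255
G: 7×1.5 = 10.5 → round → 11
B: 236×1.5 = 354 → clamp → 255
= RGB(255, 11, 255)


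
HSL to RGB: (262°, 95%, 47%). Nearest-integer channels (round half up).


H=262°, S=0.95, L=0.47
C = (1-|2L-1|)×S = (1-|-0.06|)×0.95 = 0.893
H' = H/60 = 262/60 ≈ 4.3667; X = C×(1-|H' mod 2 - 1|) ≈ 0.3274
m = L - C/2 = 0.47 - 0.4465 = 0.0235
Sector ⌊H'⌋ = 4 → (R',G',B') = (≈0.3274, 0.0, 0.893)
RGB = ((R'+m)×255, (G'+m)×255, (B'+m)×255) = (89.488, 5.9925, 233.7075)
Round half up → RGB(89, 6, 234)


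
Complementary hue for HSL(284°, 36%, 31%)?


Complement = opposite side of color wheel = hue + 180°
H' = (284 + 180) mod 360 = 104°
S and L unchanged.
= HSL(104°, 36%, 31%)


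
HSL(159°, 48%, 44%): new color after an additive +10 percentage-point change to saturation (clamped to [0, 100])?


Original S = 48%
Adjustment = +10 percentage points
New S = 48 + (10) = 58
Clamp to [0, 100] → 58
= HSL(159°, 58%, 44%)


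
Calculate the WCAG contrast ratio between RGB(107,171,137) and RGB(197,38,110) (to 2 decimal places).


Linearize each sRGB channel c=v/255: c/12.92 if c ≤ 0.04045 else ((c+0.055)/1.055)^2.4
L = 0.2126×R_lin + 0.7152×G_lin + 0.0722×B_lin
Color 1 (107,171,137):
  R=107: 107/255≈0.4196 > 0.04045 → ((0.4196+0.055)/1.055)^2.4 ≈ 0.14703
  G=171: 171/255≈0.6706 > 0.04045 → ((0.6706+0.055)/1.055)^2.4 ≈ 0.40724
  B=137: 137/255≈0.5373 > 0.04045 → ((0.5373+0.055)/1.055)^2.4 ≈ 0.25016
  L1 = 0.2126×0.14703 + 0.7152×0.40724 + 0.0722×0.25016 ≈ 0.34058
Color 2 (197,38,110):
  R=197: 197/255≈0.7725 > 0.04045 → ((0.7725+0.055)/1.055)^2.4 ≈ 0.55834
  G=38: 38/255≈0.1490 > 0.04045 → ((0.1490+0.055)/1.055)^2.4 ≈ 0.01938
  B=110: 110/255≈0.4314 > 0.04045 → ((0.4314+0.055)/1.055)^2.4 ≈ 0.15593
  L2 = 0.2126×0.55834 + 0.7152×0.01938 + 0.0722×0.15593 ≈ 0.14382
Lighter = 0.34058, Darker = 0.14382
Ratio = (L_lighter + 0.05) / (L_darker + 0.05)
Ratio = (0.34058 + 0.05) / (0.14382 + 0.05) = 0.39058 / 0.19382 ≈ 2.0151
Ratio ≈ 2.02:1


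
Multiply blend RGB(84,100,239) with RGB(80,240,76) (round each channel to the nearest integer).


Multiply: C = A×B/255, rounded to nearest integer
R: 84×80/255 = 6720/255 ≈ 26.353 → 26
G: 100×240/255 = 24000/255 ≈ 94.118 → 94
B: 239×76/255 = 18164/255 ≈ 71.231 → 71
= RGB(26, 94, 71)


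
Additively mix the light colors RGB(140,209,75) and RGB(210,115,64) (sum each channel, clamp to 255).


Additive: each channel = min(255, C₁+C₂)
R: 140+210 = 350 → 255
G: 209+115 = 324 → 255
B: 75+64 = 139 → 139
= RGB(255, 255, 139)


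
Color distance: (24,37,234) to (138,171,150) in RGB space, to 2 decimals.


d = √[(R₁-R₂)² + (G₁-G₂)² + (B₁-B₂)²]
d = √[(24-138)² + (37-171)² + (234-150)²]
d = √[12996 + 17956 + 7056]
d = √38008
d ≈ 194.96


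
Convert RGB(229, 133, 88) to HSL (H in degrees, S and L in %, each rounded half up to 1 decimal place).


Normalize: R'=229/255≈0.8980, G'=133/255≈0.5216, B'=88/255≈0.3451
Max=229/255, Min=88/255, Δ=Max-Min=141/255
L = (Max+Min)/2 = (229+88)/510 = 317/510 = 0.62156… → L = 62.2%
L > 0.5 → S = Δ/(2-Max-Min) = 141/(510-229-88) = 141/193 = 0.73056… → S = 73.1%
(the 1/255 factors cancel in S and H, so raw channel differences can be used)
Max is R' → H = 60 × (((G-B)/Δ) mod 6) = 60 × (((133-88)/141) mod 6)
  45/141 = 0.3191…
  H = 60 × 0.3191… = 19.148…° → H = 19.1°
= HSL(19.1°, 73.1%, 62.2%)


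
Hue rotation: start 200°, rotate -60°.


New hue = (H + rotation) mod 360
New hue = (200 -60) mod 360
= 140 mod 360
= 140°


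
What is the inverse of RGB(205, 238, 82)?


Invert: (255-R, 255-G, 255-B)
R: 255-205 = 50
G: 255-238 = 17
B: 255-82 = 173
= RGB(50, 17, 173)


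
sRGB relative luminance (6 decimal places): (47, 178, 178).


Linearize each channel (sRGB transfer function): c = v/255; c_lin = c/12.92 if c ≤ 0.04045, else ((c+0.055)/1.055)^2.4
  R: 47/255 ≈ 0.184314 > 0.04045 → ((0.184314+0.055)/1.055)^2.4 ≈ 0.028426
  G: 178/255 ≈ 0.698039 > 0.04045 → ((0.698039+0.055)/1.055)^2.4 ≈ 0.445201
  B: 178/255 ≈ 0.698039 > 0.04045 → ((0.698039+0.055)/1.055)^2.4 ≈ 0.445201
R_lin = 0.028426, G_lin = 0.445201, B_lin = 0.445201
L = 0.2126×R + 0.7152×G + 0.0722×B
L = 0.2126×0.028426 + 0.7152×0.445201 + 0.0722×0.445201
L ≈ 0.356595


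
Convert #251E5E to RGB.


25 → 37 (R)
1E → 30 (G)
5E → 94 (B)
= RGB(37, 30, 94)


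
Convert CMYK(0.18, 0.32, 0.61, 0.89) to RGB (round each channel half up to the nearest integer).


R = 255 × (1-C) × (1-K) = 255 × 0.82 × 0.11 = 23.001 → 23
G = 255 × (1-M) × (1-K) = 255 × 0.68 × 0.11 = 19.074 → 19
B = 255 × (1-Y) × (1-K) = 255 × 0.39 × 0.11 = 10.9395 → 11
= RGB(23, 19, 11)


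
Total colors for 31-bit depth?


Colors = 2^bits = 2^31
= 2,147,483,648 colors


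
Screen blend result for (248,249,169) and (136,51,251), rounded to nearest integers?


Screen: C = 255 - (255-A)×(255-B)/255, rounded to nearest integer
R: 255 - (255-248)×(255-136)/255 = 255 - 833/255 ≈ 255 - 3.267 = 251.733 → 252
G: 255 - (255-249)×(255-51)/255 = 255 - 1224/255 ≈ 255 - 4.800 = 250.200 → 250
B: 255 - (255-169)×(255-251)/255 = 255 - 344/255 ≈ 255 - 1.349 = 253.651 → 254
= RGB(252, 250, 254)


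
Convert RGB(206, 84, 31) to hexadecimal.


R = 206 → CE (hex)
G = 84 → 54 (hex)
B = 31 → 1F (hex)
Hex = #CE541F


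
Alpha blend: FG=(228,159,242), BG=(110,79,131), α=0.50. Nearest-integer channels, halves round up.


C = α×F + (1-α)×B, with 1-α = 0.50
R: 0.50×228 + 0.50×110 = 114.00 + 55.00 = 169.00 → 169
G: 0.50×159 + 0.50×79 = 79.50 + 39.50 = 119.00 → 119
B: 0.50×242 + 0.50×131 = 121.00 + 65.50 = 186.50 → 187
= RGB(169, 119, 187)


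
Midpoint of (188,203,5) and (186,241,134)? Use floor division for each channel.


Midpoint: each channel = ⌊(C₁+C₂)/2⌋
R: ⌊(188+186)/2⌋ = 187
G: ⌊(203+241)/2⌋ = 222
B: ⌊(5+134)/2⌋ = 69
= RGB(187, 222, 69)


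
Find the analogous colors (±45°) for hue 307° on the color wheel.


Base hue: 307°
Left analog: (307 - 45) mod 360 = 262°
Right analog: (307 + 45) mod 360 = 352°
Analogous hues = 262° and 352°


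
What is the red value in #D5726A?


Color: #D5726A
R = D5 = 213
G = 72 = 114
B = 6A = 106
Red = 213


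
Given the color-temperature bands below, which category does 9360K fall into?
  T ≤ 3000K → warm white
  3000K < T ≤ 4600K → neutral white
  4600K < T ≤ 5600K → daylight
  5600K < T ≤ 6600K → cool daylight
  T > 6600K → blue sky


Temperature: 9360K
9360K > 6600K → blue sky
Classification: blue sky


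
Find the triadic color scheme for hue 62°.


Triadic: equally spaced at 120° intervals
H1 = 62°
H2 = (62 + 120) mod 360 = 182°
H3 = (62 + 240) mod 360 = 302°
Triadic = 62°, 182°, 302°


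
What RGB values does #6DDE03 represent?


6D → 109 (R)
DE → 222 (G)
03 → 3 (B)
= RGB(109, 222, 3)


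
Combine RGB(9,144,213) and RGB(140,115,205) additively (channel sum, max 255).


Additive: each channel = min(255, C₁+C₂)
R: 9+140 = 149 → 149
G: 144+115 = 259 → 255
B: 213+205 = 418 → 255
= RGB(149, 255, 255)


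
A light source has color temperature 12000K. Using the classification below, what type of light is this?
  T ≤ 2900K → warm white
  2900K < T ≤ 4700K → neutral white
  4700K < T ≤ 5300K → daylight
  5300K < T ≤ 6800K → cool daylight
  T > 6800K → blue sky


Temperature: 12000K
12000K > 6800K → blue sky
Classification: blue sky


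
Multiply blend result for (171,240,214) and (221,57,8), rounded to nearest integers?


Multiply: C = A×B/255, rounded to nearest integer
R: 171×221/255 = 37791/255 ≈ 148.200 → 148
G: 240×57/255 = 13680/255 ≈ 53.647 → 54
B: 214×8/255 = 1712/255 ≈ 6.714 → 7
= RGB(148, 54, 7)


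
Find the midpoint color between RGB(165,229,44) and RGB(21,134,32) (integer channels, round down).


Midpoint: each channel = ⌊(C₁+C₂)/2⌋
R: ⌊(165+21)/2⌋ = 93
G: ⌊(229+134)/2⌋ = 181
B: ⌊(44+32)/2⌋ = 38
= RGB(93, 181, 38)


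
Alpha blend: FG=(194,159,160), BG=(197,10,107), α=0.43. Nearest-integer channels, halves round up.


C = α×F + (1-α)×B, with 1-α = 0.57
R: 0.43×194 + 0.57×197 = 83.42 + 112.29 = 195.71 → 196
G: 0.43×159 + 0.57×10 = 68.37 + 5.70 = 74.07 → 74
B: 0.43×160 + 0.57×107 = 68.80 + 60.99 = 129.79 → 130
= RGB(196, 74, 130)


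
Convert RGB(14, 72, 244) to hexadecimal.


R = 14 → 0E (hex)
G = 72 → 48 (hex)
B = 244 → F4 (hex)
Hex = #0E48F4


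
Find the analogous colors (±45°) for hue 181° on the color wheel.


Base hue: 181°
Left analog: (181 - 45) mod 360 = 136°
Right analog: (181 + 45) mod 360 = 226°
Analogous hues = 136° and 226°


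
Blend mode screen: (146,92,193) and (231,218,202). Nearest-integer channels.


Screen: C = 255 - (255-A)×(255-B)/255, rounded to nearest integer
R: 255 - (255-146)×(255-231)/255 = 255 - 2616/255 ≈ 255 - 10.259 = 244.741 → 245
G: 255 - (255-92)×(255-218)/255 = 255 - 6031/255 ≈ 255 - 23.651 = 231.349 → 231
B: 255 - (255-193)×(255-202)/255 = 255 - 3286/255 ≈ 255 - 12.886 = 242.114 → 242
= RGB(245, 231, 242)


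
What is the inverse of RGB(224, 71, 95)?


Invert: (255-R, 255-G, 255-B)
R: 255-224 = 31
G: 255-71 = 184
B: 255-95 = 160
= RGB(31, 184, 160)


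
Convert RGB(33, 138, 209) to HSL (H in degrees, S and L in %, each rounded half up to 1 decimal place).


Normalize: R'=33/255≈0.1294, G'=138/255≈0.5412, B'=209/255≈0.8196
Max=209/255, Min=33/255, Δ=Max-Min=176/255
L = (Max+Min)/2 = (209+33)/510 = 242/510 = 0.47450… → L = 47.5%
L ≤ 0.5 → S = Δ/(Max+Min) = 176/(209+33) = 176/242 = 0.72727… → S = 72.7%
(the 1/255 factors cancel in S and H, so raw channel differences can be used)
Max is B' → H = 60 × ((R-G)/Δ + 4) = 60 × ((33-138)/176 + 4)
  -105/176 + 4 = -0.5965… + 4 = 3.4034…
  H = 60 × 3.4034… = 204.204…° → H = 204.2°
= HSL(204.2°, 72.7%, 47.5%)


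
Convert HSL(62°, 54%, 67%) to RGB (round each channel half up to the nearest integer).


H=62°, S=0.54, L=0.67
C = (1-|2L-1|)×S = (1-|0.34|)×0.54 = 0.3564
H' = H/60 = 62/60 ≈ 1.0333; X = C×(1-|H' mod 2 - 1|) = 0.34452
m = L - C/2 = 0.67 - 0.1782 = 0.4918
Sector ⌊H'⌋ = 1 → (R',G',B') = (0.34452, 0.3564, 0.0)
RGB = ((R'+m)×255, (G'+m)×255, (B'+m)×255) = (213.2616, 216.291, 125.409)
Round half up → RGB(213, 216, 125)


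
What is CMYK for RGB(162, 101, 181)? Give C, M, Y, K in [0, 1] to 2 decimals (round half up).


R'=162/255≈0.6353, G'=101/255≈0.3961, B'=181/255≈0.7098
K = 1 - max(R',G',B') = 1 - 181/255 = 74/255 = 0.29019… → 0.29
(1-R'-K)/(1-K) simplifies to (max-R)/max with max = 181:
C = (181-162)/181 = 19/181 = 0.10497… → 0.10
M = (181-101)/181 = 80/181 = 0.44198… → 0.44
Y = (181-181)/181 = 0/181 = 0 → 0.00
= CMYK(0.10, 0.44, 0.00, 0.29)


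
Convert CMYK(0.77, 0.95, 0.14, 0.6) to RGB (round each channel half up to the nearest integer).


R = 255 × (1-C) × (1-K) = 255 × 0.23 × 0.40 = 23.46 → 23
G = 255 × (1-M) × (1-K) = 255 × 0.05 × 0.40 = 5.1 → 5
B = 255 × (1-Y) × (1-K) = 255 × 0.86 × 0.40 = 87.72 → 88
= RGB(23, 5, 88)


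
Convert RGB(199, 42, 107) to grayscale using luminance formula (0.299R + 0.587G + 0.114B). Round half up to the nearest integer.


Gray = 0.299×R + 0.587×G + 0.114×B
Gray = 0.299×199 + 0.587×42 + 0.114×107
Gray = 59.501 + 24.654 + 12.198
Gray = 96.353 → round half up → 96
Gray = 96


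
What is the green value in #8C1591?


Color: #8C1591
R = 8C = 140
G = 15 = 21
B = 91 = 145
Green = 21


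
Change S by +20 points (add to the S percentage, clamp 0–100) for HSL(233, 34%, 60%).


Original S = 34%
Adjustment = +20 percentage points
New S = 34 + (20) = 54
Clamp to [0, 100] → 54
= HSL(233°, 54%, 60%)


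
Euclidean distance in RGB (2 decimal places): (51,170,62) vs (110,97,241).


d = √[(R₁-R₂)² + (G₁-G₂)² + (B₁-B₂)²]
d = √[(51-110)² + (170-97)² + (62-241)²]
d = √[3481 + 5329 + 32041]
d = √40851
d ≈ 202.12


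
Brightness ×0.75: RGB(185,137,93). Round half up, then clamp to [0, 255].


Multiply each channel by 0.75, round half up, clamp to [0, 255]
R: 185×0.75 = 138.75 → round → 139
G: 137×0.75 = 102.75 → round → 103
B: 93×0.75 = 69.75 → round → 70
= RGB(139, 103, 70)


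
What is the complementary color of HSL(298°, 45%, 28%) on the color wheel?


Complement = opposite side of color wheel = hue + 180°
H' = (298 + 180) mod 360 = 118°
S and L unchanged.
= HSL(118°, 45%, 28%)


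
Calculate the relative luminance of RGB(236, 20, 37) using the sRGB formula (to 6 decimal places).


Linearize each channel (sRGB transfer function): c = v/255; c_lin = c/12.92 if c ≤ 0.04045, else ((c+0.055)/1.055)^2.4
  R: 236/255 ≈ 0.925490 > 0.04045 → ((0.925490+0.055)/1.055)^2.4 ≈ 0.838799
  G: 20/255 ≈ 0.078431 > 0.04045 → ((0.078431+0.055)/1.055)^2.4 ≈ 0.006995
  B: 37/255 ≈ 0.145098 > 0.04045 → ((0.145098+0.055)/1.055)^2.4 ≈ 0.018500
R_lin = 0.838799, G_lin = 0.006995, B_lin = 0.018500
L = 0.2126×R + 0.7152×G + 0.0722×B
L = 0.2126×0.838799 + 0.7152×0.006995 + 0.0722×0.018500
L ≈ 0.184668


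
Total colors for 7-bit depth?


Colors = 2^bits = 2^7
= 128 colors


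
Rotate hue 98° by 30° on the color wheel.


New hue = (H + rotation) mod 360
New hue = (98 + 30) mod 360
= 128 mod 360
= 128°


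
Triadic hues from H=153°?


Triadic: equally spaced at 120° intervals
H1 = 153°
H2 = (153 + 120) mod 360 = 273°
H3 = (153 + 240) mod 360 = 33°
Triadic = 153°, 273°, 33°


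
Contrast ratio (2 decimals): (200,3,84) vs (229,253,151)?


Linearize each sRGB channel c=v/255: c/12.92 if c ≤ 0.04045 else ((c+0.055)/1.055)^2.4
L = 0.2126×R_lin + 0.7152×G_lin + 0.0722×B_lin
Color 1 (200,3,84):
  R=200: 200/255≈0.7843 > 0.04045 → ((0.7843+0.055)/1.055)^2.4 ≈ 0.57758
  G=3: 3/255≈0.0118 ≤ 0.04045 → 0.0118/12.92 ≈ 0.00091
  B=84: 84/255≈0.3294 > 0.04045 → ((0.3294+0.055)/1.055)^2.4 ≈ 0.08866
  L1 = 0.2126×0.57758 + 0.7152×0.00091 + 0.0722×0.08866 ≈ 0.12985
Color 2 (229,253,151):
  R=229: 229/255≈0.8980 > 0.04045 → ((0.8980+0.055)/1.055)^2.4 ≈ 0.78354
  G=253: 253/255≈0.9922 > 0.04045 → ((0.9922+0.055)/1.055)^2.4 ≈ 0.98225
  B=151: 151/255≈0.5922 > 0.04045 → ((0.5922+0.055)/1.055)^2.4 ≈ 0.30947
  L2 = 0.2126×0.78354 + 0.7152×0.98225 + 0.0722×0.30947 ≈ 0.89143
Lighter = 0.89143, Darker = 0.12985
Ratio = (L_lighter + 0.05) / (L_darker + 0.05)
Ratio = (0.89143 + 0.05) / (0.12985 + 0.05) = 0.94143 / 0.17985 ≈ 5.2346
Ratio ≈ 5.23:1


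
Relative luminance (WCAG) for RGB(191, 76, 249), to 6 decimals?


Linearize each channel (sRGB transfer function): c = v/255; c_lin = c/12.92 if c ≤ 0.04045, else ((c+0.055)/1.055)^2.4
  R: 191/255 ≈ 0.749020 > 0.04045 → ((0.749020+0.055)/1.055)^2.4 ≈ 0.520996
  G: 76/255 ≈ 0.298039 > 0.04045 → ((0.298039+0.055)/1.055)^2.4 ≈ 0.072272
  B: 249/255 ≈ 0.976471 > 0.04045 → ((0.976471+0.055)/1.055)^2.4 ≈ 0.947307
R_lin = 0.520996, G_lin = 0.072272, B_lin = 0.947307
L = 0.2126×R + 0.7152×G + 0.0722×B
L = 0.2126×0.520996 + 0.7152×0.072272 + 0.0722×0.947307
L ≈ 0.230848


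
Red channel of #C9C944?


Color: #C9C944
R = C9 = 201
G = C9 = 201
B = 44 = 68
Red = 201


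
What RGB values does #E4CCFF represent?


E4 → 228 (R)
CC → 204 (G)
FF → 255 (B)
= RGB(228, 204, 255)


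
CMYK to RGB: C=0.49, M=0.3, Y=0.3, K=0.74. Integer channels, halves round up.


R = 255 × (1-C) × (1-K) = 255 × 0.51 × 0.26 = 33.813 → 34
G = 255 × (1-M) × (1-K) = 255 × 0.70 × 0.26 = 46.41 → 46
B = 255 × (1-Y) × (1-K) = 255 × 0.70 × 0.26 = 46.41 → 46
= RGB(34, 46, 46)


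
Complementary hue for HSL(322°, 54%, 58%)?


Complement = opposite side of color wheel = hue + 180°
H' = (322 + 180) mod 360 = 142°
S and L unchanged.
= HSL(142°, 54%, 58%)


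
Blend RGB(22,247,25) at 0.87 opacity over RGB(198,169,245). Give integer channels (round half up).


C = α×F + (1-α)×B, with 1-α = 0.13
R: 0.87×22 + 0.13×198 = 19.14 + 25.74 = 44.88 → 45
G: 0.87×247 + 0.13×169 = 214.89 + 21.97 = 236.86 → 237
B: 0.87×25 + 0.13×245 = 21.75 + 31.85 = 53.60 → 54
= RGB(45, 237, 54)


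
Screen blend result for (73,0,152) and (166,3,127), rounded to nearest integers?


Screen: C = 255 - (255-A)×(255-B)/255, rounded to nearest integer
R: 255 - (255-73)×(255-166)/255 = 255 - 16198/255 ≈ 255 - 63.522 = 191.478 → 191
G: 255 - (255-0)×(255-3)/255 = 255 - 64260/255 ≈ 255 - 252.000 = 3.000 → 3
B: 255 - (255-152)×(255-127)/255 = 255 - 13184/255 ≈ 255 - 51.702 = 203.298 → 203
= RGB(191, 3, 203)


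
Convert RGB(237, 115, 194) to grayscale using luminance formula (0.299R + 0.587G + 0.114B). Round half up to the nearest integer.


Gray = 0.299×R + 0.587×G + 0.114×B
Gray = 0.299×237 + 0.587×115 + 0.114×194
Gray = 70.863 + 67.505 + 22.116
Gray = 160.484 → round half up → 160
Gray = 160


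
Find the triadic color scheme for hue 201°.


Triadic: equally spaced at 120° intervals
H1 = 201°
H2 = (201 + 120) mod 360 = 321°
H3 = (201 + 240) mod 360 = 81°
Triadic = 201°, 321°, 81°


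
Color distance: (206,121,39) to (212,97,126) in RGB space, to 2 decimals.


d = √[(R₁-R₂)² + (G₁-G₂)² + (B₁-B₂)²]
d = √[(206-212)² + (121-97)² + (39-126)²]
d = √[36 + 576 + 7569]
d = √8181
d ≈ 90.45


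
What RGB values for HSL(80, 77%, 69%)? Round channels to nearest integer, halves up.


H=80°, S=0.77, L=0.69
C = (1-|2L-1|)×S = (1-|0.38|)×0.77 = 0.4774
H' = H/60 = 80/60 ≈ 1.3333; X = C×(1-|H' mod 2 - 1|) ≈ 0.3183
m = L - C/2 = 0.69 - 0.2387 = 0.4513
Sector ⌊H'⌋ = 1 → (R',G',B') = (≈0.3183, 0.4774, 0.0)
RGB = ((R'+m)×255, (G'+m)×255, (B'+m)×255) = (196.2395, 236.8185, 115.0815)
Round half up → RGB(196, 237, 115)


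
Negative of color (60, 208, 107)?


Invert: (255-R, 255-G, 255-B)
R: 255-60 = 195
G: 255-208 = 47
B: 255-107 = 148
= RGB(195, 47, 148)


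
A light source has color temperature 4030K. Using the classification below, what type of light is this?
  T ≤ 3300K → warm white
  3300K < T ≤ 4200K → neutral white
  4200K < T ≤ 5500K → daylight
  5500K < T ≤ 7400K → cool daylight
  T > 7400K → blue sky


Temperature: 4030K
3300K < 4030K ≤ 4200K → neutral white
Classification: neutral white


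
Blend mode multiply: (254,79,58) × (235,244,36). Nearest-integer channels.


Multiply: C = A×B/255, rounded to nearest integer
R: 254×235/255 = 59690/255 ≈ 234.078 → 234
G: 79×244/255 = 19276/255 ≈ 75.592 → 76
B: 58×36/255 = 2088/255 ≈ 8.188 → 8
= RGB(234, 76, 8)


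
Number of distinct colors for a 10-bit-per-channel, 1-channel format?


Total bits = 10 bits/channel × 1 channels = 10 bits
Distinct colors = 2^10
= 1,024 colors


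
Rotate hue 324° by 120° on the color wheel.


New hue = (H + rotation) mod 360
New hue = (324 + 120) mod 360
= 444 mod 360
= 84°


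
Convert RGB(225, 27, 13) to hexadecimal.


R = 225 → E1 (hex)
G = 27 → 1B (hex)
B = 13 → 0D (hex)
Hex = #E11B0D


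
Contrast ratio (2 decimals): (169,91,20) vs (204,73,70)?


Linearize each sRGB channel c=v/255: c/12.92 if c ≤ 0.04045 else ((c+0.055)/1.055)^2.4
L = 0.2126×R_lin + 0.7152×G_lin + 0.0722×B_lin
Color 1 (169,91,20):
  R=169: 169/255≈0.6627 > 0.04045 → ((0.6627+0.055)/1.055)^2.4 ≈ 0.39676
  G=91: 91/255≈0.3569 > 0.04045 → ((0.3569+0.055)/1.055)^2.4 ≈ 0.10462
  B=20: 20/255≈0.0784 > 0.04045 → ((0.0784+0.055)/1.055)^2.4 ≈ 0.00700
  L1 = 0.2126×0.39676 + 0.7152×0.10462 + 0.0722×0.00700 ≈ 0.15968
Color 2 (204,73,70):
  R=204: 204/255≈0.8000 > 0.04045 → ((0.8000+0.055)/1.055)^2.4 ≈ 0.60383
  G=73: 73/255≈0.2863 > 0.04045 → ((0.2863+0.055)/1.055)^2.4 ≈ 0.06663
  B=70: 70/255≈0.2745 > 0.04045 → ((0.2745+0.055)/1.055)^2.4 ≈ 0.06125
  L2 = 0.2126×0.60383 + 0.7152×0.06663 + 0.0722×0.06125 ≈ 0.18045
Lighter = 0.18045, Darker = 0.15968
Ratio = (L_lighter + 0.05) / (L_darker + 0.05)
Ratio = (0.18045 + 0.05) / (0.15968 + 0.05) = 0.23045 / 0.20968 ≈ 1.0991
Ratio ≈ 1.10:1


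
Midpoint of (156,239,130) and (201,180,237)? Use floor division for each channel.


Midpoint: each channel = ⌊(C₁+C₂)/2⌋
R: ⌊(156+201)/2⌋ = 178
G: ⌊(239+180)/2⌋ = 209
B: ⌊(130+237)/2⌋ = 183
= RGB(178, 209, 183)


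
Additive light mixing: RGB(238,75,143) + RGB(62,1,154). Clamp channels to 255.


Additive: each channel = min(255, C₁+C₂)
R: 238+62 = 300 → 255
G: 75+1 = 76 → 76
B: 143+154 = 297 → 255
= RGB(255, 76, 255)


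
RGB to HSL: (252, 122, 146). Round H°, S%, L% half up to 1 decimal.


Normalize: R'=252/255≈0.9882, G'=122/255≈0.4784, B'=146/255≈0.5725
Max=252/255, Min=122/255, Δ=Max-Min=130/255
L = (Max+Min)/2 = (252+122)/510 = 374/510 = 0.73333… → L = 73.3%
L > 0.5 → S = Δ/(2-Max-Min) = 130/(510-252-122) = 130/136 = 0.95588… → S = 95.6%
(the 1/255 factors cancel in S and H, so raw channel differences can be used)
Max is R' → H = 60 × (((G-B)/Δ) mod 6) = 60 × (((122-146)/130) mod 6)
  (-24)/130 = -0.1846…; negative, so add 6 → 5.8153…
  H = 60 × 5.8153… = 348.923…° → H = 348.9°
= HSL(348.9°, 95.6%, 73.3%)


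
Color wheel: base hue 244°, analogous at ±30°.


Base hue: 244°
Left analog: (244 - 30) mod 360 = 214°
Right analog: (244 + 30) mod 360 = 274°
Analogous hues = 214° and 274°


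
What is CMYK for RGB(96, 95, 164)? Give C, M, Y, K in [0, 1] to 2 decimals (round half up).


R'=96/255≈0.3765, G'=95/255≈0.3725, B'=164/255≈0.6431
K = 1 - max(R',G',B') = 1 - 164/255 = 91/255 = 0.35686… → 0.36
(1-R'-K)/(1-K) simplifies to (max-R)/max with max = 164:
C = (164-96)/164 = 68/164 = 0.41463… → 0.41
M = (164-95)/164 = 69/164 = 0.42073… → 0.42
Y = (164-164)/164 = 0/164 = 0 → 0.00
= CMYK(0.41, 0.42, 0.00, 0.36)


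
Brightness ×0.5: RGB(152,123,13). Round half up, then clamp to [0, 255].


Multiply each channel by 0.5, round half up, clamp to [0, 255]
R: 152×0.5 = 76
G: 123×0.5 = 61.5 → round → 62
B: 13×0.5 = 6.5 → round → 7
= RGB(76, 62, 7)


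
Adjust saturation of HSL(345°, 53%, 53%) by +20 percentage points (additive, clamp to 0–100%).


Original S = 53%
Adjustment = +20 percentage points
New S = 53 + (20) = 73
Clamp to [0, 100] → 73
= HSL(345°, 73%, 53%)


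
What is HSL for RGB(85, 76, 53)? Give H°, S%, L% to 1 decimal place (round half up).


Normalize: R'=85/255≈0.3333, G'=76/255≈0.2980, B'=53/255≈0.2078
Max=85/255, Min=53/255, Δ=Max-Min=32/255
L = (Max+Min)/2 = (85+53)/510 = 138/510 = 0.27058… → L = 27.1%
L ≤ 0.5 → S = Δ/(Max+Min) = 32/(85+53) = 32/138 = 0.23188… → S = 23.2%
(the 1/255 factors cancel in S and H, so raw channel differences can be used)
Max is R' → H = 60 × (((G-B)/Δ) mod 6) = 60 × (((76-53)/32) mod 6)
  23/32 = 0.7187…
  H = 60 × 0.7187… = 43.125° → H = 43.1°
= HSL(43.1°, 23.2%, 27.1%)


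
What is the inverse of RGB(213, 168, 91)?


Invert: (255-R, 255-G, 255-B)
R: 255-213 = 42
G: 255-168 = 87
B: 255-91 = 164
= RGB(42, 87, 164)


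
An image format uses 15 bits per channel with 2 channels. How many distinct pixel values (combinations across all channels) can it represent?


Total bits = 15 bits/channel × 2 channels = 30 bits
Distinct pixel values = 2^30
= 1,073,741,824 pixel values


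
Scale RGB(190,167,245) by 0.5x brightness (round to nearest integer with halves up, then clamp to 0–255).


Multiply each channel by 0.5, round half up, clamp to [0, 255]
R: 190×0.5 = 95
G: 167×0.5 = 83.5 → round → 84
B: 245×0.5 = 122.5 → round → 123
= RGB(95, 84, 123)


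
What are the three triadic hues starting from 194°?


Triadic: equally spaced at 120° intervals
H1 = 194°
H2 = (194 + 120) mod 360 = 314°
H3 = (194 + 240) mod 360 = 74°
Triadic = 194°, 314°, 74°


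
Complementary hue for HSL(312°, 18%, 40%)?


Complement = opposite side of color wheel = hue + 180°
H' = (312 + 180) mod 360 = 132°
S and L unchanged.
= HSL(132°, 18%, 40%)


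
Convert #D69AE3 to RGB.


D6 → 214 (R)
9A → 154 (G)
E3 → 227 (B)
= RGB(214, 154, 227)


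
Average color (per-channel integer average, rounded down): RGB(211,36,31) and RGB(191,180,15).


Midpoint: each channel = ⌊(C₁+C₂)/2⌋
R: ⌊(211+191)/2⌋ = 201
G: ⌊(36+180)/2⌋ = 108
B: ⌊(31+15)/2⌋ = 23
= RGB(201, 108, 23)


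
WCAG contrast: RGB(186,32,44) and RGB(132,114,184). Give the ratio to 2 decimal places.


Linearize each sRGB channel c=v/255: c/12.92 if c ≤ 0.04045 else ((c+0.055)/1.055)^2.4
L = 0.2126×R_lin + 0.7152×G_lin + 0.0722×B_lin
Color 1 (186,32,44):
  R=186: 186/255≈0.7294 > 0.04045 → ((0.7294+0.055)/1.055)^2.4 ≈ 0.49102
  G=32: 32/255≈0.1255 > 0.04045 → ((0.1255+0.055)/1.055)^2.4 ≈ 0.01444
  B=44: 44/255≈0.1725 > 0.04045 → ((0.1725+0.055)/1.055)^2.4 ≈ 0.02519
  L1 = 0.2126×0.49102 + 0.7152×0.01444 + 0.0722×0.02519 ≈ 0.11654
Color 2 (132,114,184):
  R=132: 132/255≈0.5176 > 0.04045 → ((0.5176+0.055)/1.055)^2.4 ≈ 0.23074
  G=114: 114/255≈0.4471 > 0.04045 → ((0.4471+0.055)/1.055)^2.4 ≈ 0.16827
  B=184: 184/255≈0.7216 > 0.04045 → ((0.7216+0.055)/1.055)^2.4 ≈ 0.47932
  L2 = 0.2126×0.23074 + 0.7152×0.16827 + 0.0722×0.47932 ≈ 0.20401
Lighter = 0.20401, Darker = 0.11654
Ratio = (L_lighter + 0.05) / (L_darker + 0.05)
Ratio = (0.20401 + 0.05) / (0.11654 + 0.05) = 0.25401 / 0.16654 ≈ 1.5252
Ratio ≈ 1.53:1


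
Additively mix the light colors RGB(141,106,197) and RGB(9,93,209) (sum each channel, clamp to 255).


Additive: each channel = min(255, C₁+C₂)
R: 141+9 = 150 → 150
G: 106+93 = 199 → 199
B: 197+209 = 406 → 255
= RGB(150, 199, 255)


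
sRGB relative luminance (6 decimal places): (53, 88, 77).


Linearize each channel (sRGB transfer function): c = v/255; c_lin = c/12.92 if c ≤ 0.04045, else ((c+0.055)/1.055)^2.4
  R: 53/255 ≈ 0.207843 > 0.04045 → ((0.207843+0.055)/1.055)^2.4 ≈ 0.035601
  G: 88/255 ≈ 0.345098 > 0.04045 → ((0.345098+0.055)/1.055)^2.4 ≈ 0.097587
  B: 77/255 ≈ 0.301961 > 0.04045 → ((0.301961+0.055)/1.055)^2.4 ≈ 0.074214
R_lin = 0.035601, G_lin = 0.097587, B_lin = 0.074214
L = 0.2126×R + 0.7152×G + 0.0722×B
L = 0.2126×0.035601 + 0.7152×0.097587 + 0.0722×0.074214
L ≈ 0.082722


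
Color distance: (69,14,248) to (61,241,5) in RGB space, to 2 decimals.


d = √[(R₁-R₂)² + (G₁-G₂)² + (B₁-B₂)²]
d = √[(69-61)² + (14-241)² + (248-5)²]
d = √[64 + 51529 + 59049]
d = √110642
d ≈ 332.63


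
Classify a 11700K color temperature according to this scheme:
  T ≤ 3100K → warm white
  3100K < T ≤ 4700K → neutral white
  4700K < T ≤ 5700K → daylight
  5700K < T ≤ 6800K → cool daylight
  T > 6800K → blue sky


Temperature: 11700K
11700K > 6800K → blue sky
Classification: blue sky


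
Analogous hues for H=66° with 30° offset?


Base hue: 66°
Left analog: (66 - 30) mod 360 = 36°
Right analog: (66 + 30) mod 360 = 96°
Analogous hues = 36° and 96°


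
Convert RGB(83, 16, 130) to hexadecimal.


R = 83 → 53 (hex)
G = 16 → 10 (hex)
B = 130 → 82 (hex)
Hex = #531082


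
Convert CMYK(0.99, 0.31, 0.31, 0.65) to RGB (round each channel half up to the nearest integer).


R = 255 × (1-C) × (1-K) = 255 × 0.01 × 0.35 = 0.8925 → 1
G = 255 × (1-M) × (1-K) = 255 × 0.69 × 0.35 = 61.5825 → 62
B = 255 × (1-Y) × (1-K) = 255 × 0.69 × 0.35 = 61.5825 → 62
= RGB(1, 62, 62)


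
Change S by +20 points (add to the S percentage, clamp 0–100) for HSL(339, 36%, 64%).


Original S = 36%
Adjustment = +20 percentage points
New S = 36 + (20) = 56
Clamp to [0, 100] → 56
= HSL(339°, 56%, 64%)


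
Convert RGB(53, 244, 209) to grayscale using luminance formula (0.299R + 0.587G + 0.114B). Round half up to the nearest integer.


Gray = 0.299×R + 0.587×G + 0.114×B
Gray = 0.299×53 + 0.587×244 + 0.114×209
Gray = 15.847 + 143.228 + 23.826
Gray = 182.901 → round half up → 183
Gray = 183


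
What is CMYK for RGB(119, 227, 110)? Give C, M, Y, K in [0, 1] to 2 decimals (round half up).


R'=119/255≈0.4667, G'=227/255≈0.8902, B'=110/255≈0.4314
K = 1 - max(R',G',B') = 1 - 227/255 = 28/255 = 0.10980… → 0.11
(1-R'-K)/(1-K) simplifies to (max-R)/max with max = 227:
C = (227-119)/227 = 108/227 = 0.47577… → 0.48
M = (227-227)/227 = 0/227 = 0 → 0.00
Y = (227-110)/227 = 117/227 = 0.51541… → 0.52
= CMYK(0.48, 0.00, 0.52, 0.11)


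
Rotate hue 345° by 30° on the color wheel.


New hue = (H + rotation) mod 360
New hue = (345 + 30) mod 360
= 375 mod 360
= 15°


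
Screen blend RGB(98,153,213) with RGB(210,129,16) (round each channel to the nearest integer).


Screen: C = 255 - (255-A)×(255-B)/255, rounded to nearest integer
R: 255 - (255-98)×(255-210)/255 = 255 - 7065/255 ≈ 255 - 27.706 = 227.294 → 227
G: 255 - (255-153)×(255-129)/255 = 255 - 12852/255 ≈ 255 - 50.400 = 204.600 → 205
B: 255 - (255-213)×(255-16)/255 = 255 - 10038/255 ≈ 255 - 39.365 = 215.635 → 216
= RGB(227, 205, 216)


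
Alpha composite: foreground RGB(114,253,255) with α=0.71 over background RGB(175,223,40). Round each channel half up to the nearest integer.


C = α×F + (1-α)×B, with 1-α = 0.29
R: 0.71×114 + 0.29×175 = 80.94 + 50.75 = 131.69 → 132
G: 0.71×253 + 0.29×223 = 179.63 + 64.67 = 244.30 → 244
B: 0.71×255 + 0.29×40 = 181.05 + 11.60 = 192.65 → 193
= RGB(132, 244, 193)


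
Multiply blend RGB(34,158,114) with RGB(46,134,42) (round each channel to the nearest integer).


Multiply: C = A×B/255, rounded to nearest integer
R: 34×46/255 = 1564/255 ≈ 6.133 → 6
G: 158×134/255 = 21172/255 ≈ 83.027 → 83
B: 114×42/255 = 4788/255 ≈ 18.776 → 19
= RGB(6, 83, 19)


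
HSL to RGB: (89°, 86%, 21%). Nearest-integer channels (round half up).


H=89°, S=0.86, L=0.21
C = (1-|2L-1|)×S = (1-|-0.58|)×0.86 = 0.3612
H' = H/60 = 89/60 ≈ 1.4833; X = C×(1-|H' mod 2 - 1|) = 0.18662
m = L - C/2 = 0.21 - 0.1806 = 0.0294
Sector ⌊H'⌋ = 1 → (R',G',B') = (0.18662, 0.3612, 0.0)
RGB = ((R'+m)×255, (G'+m)×255, (B'+m)×255) = (55.0851, 99.603, 7.497)
Round half up → RGB(55, 100, 7)


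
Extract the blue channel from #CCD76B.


Color: #CCD76B
R = CC = 204
G = D7 = 215
B = 6B = 107
Blue = 107


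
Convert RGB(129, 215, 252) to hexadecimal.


R = 129 → 81 (hex)
G = 215 → D7 (hex)
B = 252 → FC (hex)
Hex = #81D7FC


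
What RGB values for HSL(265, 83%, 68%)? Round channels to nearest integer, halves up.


H=265°, S=0.83, L=0.68
C = (1-|2L-1|)×S = (1-|0.36|)×0.83 = 0.5312
H' = H/60 = 265/60 ≈ 4.4167; X = C×(1-|H' mod 2 - 1|) ≈ 0.2213
m = L - C/2 = 0.68 - 0.2656 = 0.4144
Sector ⌊H'⌋ = 4 → (R',G',B') = (≈0.2213, 0.0, 0.5312)
RGB = ((R'+m)×255, (G'+m)×255, (B'+m)×255) = (162.112, 105.672, 241.128)
Round half up → RGB(162, 106, 241)


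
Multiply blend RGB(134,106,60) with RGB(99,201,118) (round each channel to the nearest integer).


Multiply: C = A×B/255, rounded to nearest integer
R: 134×99/255 = 13266/255 ≈ 52.024 → 52
G: 106×201/255 = 21306/255 ≈ 83.553 → 84
B: 60×118/255 = 7080/255 ≈ 27.765 → 28
= RGB(52, 84, 28)


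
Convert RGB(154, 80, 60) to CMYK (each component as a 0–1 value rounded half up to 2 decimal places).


R'=154/255≈0.6039, G'=80/255≈0.3137, B'=60/255≈0.2353
K = 1 - max(R',G',B') = 1 - 154/255 = 101/255 = 0.39607… → 0.40
(1-R'-K)/(1-K) simplifies to (max-R)/max with max = 154:
C = (154-154)/154 = 0/154 = 0 → 0.00
M = (154-80)/154 = 74/154 = 0.48051… → 0.48
Y = (154-60)/154 = 94/154 = 0.61038… → 0.61
= CMYK(0.00, 0.48, 0.61, 0.40)


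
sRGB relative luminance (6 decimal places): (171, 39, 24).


Linearize each channel (sRGB transfer function): c = v/255; c_lin = c/12.92 if c ≤ 0.04045, else ((c+0.055)/1.055)^2.4
  R: 171/255 ≈ 0.670588 > 0.04045 → ((0.670588+0.055)/1.055)^2.4 ≈ 0.407240
  G: 39/255 ≈ 0.152941 > 0.04045 → ((0.152941+0.055)/1.055)^2.4 ≈ 0.020289
  B: 24/255 ≈ 0.094118 > 0.04045 → ((0.094118+0.055)/1.055)^2.4 ≈ 0.009134
R_lin = 0.407240, G_lin = 0.020289, B_lin = 0.009134
L = 0.2126×R + 0.7152×G + 0.0722×B
L = 0.2126×0.407240 + 0.7152×0.020289 + 0.0722×0.009134
L ≈ 0.101749


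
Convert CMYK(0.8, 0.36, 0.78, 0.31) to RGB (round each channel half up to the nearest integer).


R = 255 × (1-C) × (1-K) = 255 × 0.20 × 0.69 = 35.19 → 35
G = 255 × (1-M) × (1-K) = 255 × 0.64 × 0.69 = 112.608 → 113
B = 255 × (1-Y) × (1-K) = 255 × 0.22 × 0.69 = 38.709 → 39
= RGB(35, 113, 39)


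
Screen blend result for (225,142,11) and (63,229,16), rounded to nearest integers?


Screen: C = 255 - (255-A)×(255-B)/255, rounded to nearest integer
R: 255 - (255-225)×(255-63)/255 = 255 - 5760/255 ≈ 255 - 22.588 = 232.412 → 232
G: 255 - (255-142)×(255-229)/255 = 255 - 2938/255 ≈ 255 - 11.522 = 243.478 → 243
B: 255 - (255-11)×(255-16)/255 = 255 - 58316/255 ≈ 255 - 228.690 = 26.310 → 26
= RGB(232, 243, 26)


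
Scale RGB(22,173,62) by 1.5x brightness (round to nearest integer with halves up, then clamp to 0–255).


Multiply each channel by 1.5, round half up, clamp to [0, 255]
R: 22×1.5 = 33
G: 173×1.5 = 259.5 → round → 260 → clamp → 255
B: 62×1.5 = 93
= RGB(33, 255, 93)


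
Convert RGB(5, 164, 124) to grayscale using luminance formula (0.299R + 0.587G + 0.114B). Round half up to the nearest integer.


Gray = 0.299×R + 0.587×G + 0.114×B
Gray = 0.299×5 + 0.587×164 + 0.114×124
Gray = 1.495 + 96.268 + 14.136
Gray = 111.899 → round half up → 112
Gray = 112


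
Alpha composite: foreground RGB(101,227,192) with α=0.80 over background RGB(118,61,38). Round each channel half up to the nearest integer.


C = α×F + (1-α)×B, with 1-α = 0.20
R: 0.80×101 + 0.20×118 = 80.80 + 23.60 = 104.40 → 104
G: 0.80×227 + 0.20×61 = 181.60 + 12.20 = 193.80 → 194
B: 0.80×192 + 0.20×38 = 153.60 + 7.60 = 161.20 → 161
= RGB(104, 194, 161)


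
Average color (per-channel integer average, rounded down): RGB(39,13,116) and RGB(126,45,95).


Midpoint: each channel = ⌊(C₁+C₂)/2⌋
R: ⌊(39+126)/2⌋ = 82
G: ⌊(13+45)/2⌋ = 29
B: ⌊(116+95)/2⌋ = 105
= RGB(82, 29, 105)
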